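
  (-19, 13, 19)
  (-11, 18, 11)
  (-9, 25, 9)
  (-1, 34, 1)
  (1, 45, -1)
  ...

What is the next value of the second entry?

First entry — alternating steps +8, +2, +8, +2, …: -19, -11, -9, -1, 1 → 9.
Second entry: differences are 5, 7, 9, … (increasing by 2 each time); 13, 18, 25, 34, 45 → 58.
Third entry goes 19, 11, 9, 1, -1 → -9 (always the negative of the first entry).

58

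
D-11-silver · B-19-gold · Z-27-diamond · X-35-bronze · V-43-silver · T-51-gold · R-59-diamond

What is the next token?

For the letter, letters move back 2 places in the alphabet, wrapping A→Z: D, B, Z, X, V, T, R → P.
Second component: 11, 19, 27, 35, 43, 51, 59 → 67 (+8 each step).
Rank goes silver, gold, diamond, bronze, silver, gold, diamond → bronze (repeats silver → gold → diamond → bronze).
So the next token is P-67-bronze.

P-67-bronze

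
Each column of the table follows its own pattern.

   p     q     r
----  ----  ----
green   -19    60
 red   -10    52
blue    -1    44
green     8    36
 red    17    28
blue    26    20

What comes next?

Column p — repeats green → red → blue: green, red, blue, green, red, blue → green.
Column q: +9 each step; -19, -10, -1, 8, 17, 26 → 35.
Column r: 60, 52, 44, 36, 28, 20 → 12 (−8 each step).
So the next line is green  35  12.

green  35  12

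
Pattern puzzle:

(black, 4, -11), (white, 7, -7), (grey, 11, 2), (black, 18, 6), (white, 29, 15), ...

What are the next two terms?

(grey, 47, 19), (black, 76, 28)

Shade: repeats black → white → grey; black, white, grey, black, white → grey → black.
Second slot — each term is the sum of the two before it: 4, 7, 11, 18, 29 → 47 → 76.
Third slot: alternating steps +4, +9, +4, +9, …, so -11, -7, 2, 6, 15 → 19 → 28.
So the next two terms are (grey, 47, 19) and (black, 76, 28).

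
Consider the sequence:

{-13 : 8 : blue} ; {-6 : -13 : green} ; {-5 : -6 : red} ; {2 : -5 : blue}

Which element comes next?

First component goes -13, -6, -5, 2 → 3 (alternating steps +7, +1, +7, +1, …).
Second component: always the previous value of the first component, so 8, -13, -6, -5 → 2.
Colour: blue, green, red, blue → green (repeats blue → green → red).
So the next element is {3 : 2 : green}.

{3 : 2 : green}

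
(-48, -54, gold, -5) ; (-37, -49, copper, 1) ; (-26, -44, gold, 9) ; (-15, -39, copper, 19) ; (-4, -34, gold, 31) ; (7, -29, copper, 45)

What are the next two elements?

(18, -24, gold, 61), (29, -19, copper, 79)

First value: +11 each step; -48, -37, -26, -15, -4, 7 → 18 → 29.
Second value: -54, -49, -44, -39, -34, -29 → -24 → -19 (+5 each step).
Metal: gold, copper, gold, copper, gold, copper → gold → copper (alternates gold ↔ copper).
Fourth value: differences are 6, 8, 10, … (increasing by 2 each time); -5, 1, 9, 19, 31, 45 → 61 → 79.
So the next two elements are (18, -24, gold, 61) and (29, -19, copper, 79).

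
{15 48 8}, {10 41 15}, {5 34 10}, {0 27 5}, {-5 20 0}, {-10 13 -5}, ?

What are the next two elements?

{-15 6 -10}, {-20 -1 -15}

For the first value, −5 each step: 15, 10, 5, 0, -5, -10 → -15 → -20.
Second value: −7 each step, so 48, 41, 34, 27, 20, 13 → 6 → -1.
Third value: always the previous value of the first value, so 8, 15, 10, 5, 0, -5 → -10 → -15.
Putting the parts together: {-15 6 -10} and then {-20 -1 -15}.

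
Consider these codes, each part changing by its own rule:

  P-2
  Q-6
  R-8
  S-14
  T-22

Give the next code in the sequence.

U-36

For the letter, letters move forward 1 place in the alphabet: P, Q, R, S, T → U.
Second component — each term is the sum of the two before it: 2, 6, 8, 14, 22 → 36.
Combining the parts gives U-36.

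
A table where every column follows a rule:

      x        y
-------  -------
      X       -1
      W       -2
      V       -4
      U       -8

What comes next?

Column x goes X, W, V, U → T (letters move back 1 place in the alphabet).
For the column y, ×2 each step: -1, -2, -4, -8 → -16.
Putting it together: T  -16.

T  -16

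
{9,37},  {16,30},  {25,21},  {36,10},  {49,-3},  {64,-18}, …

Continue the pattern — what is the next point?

First slot: 9, 16, 25, 36, 49, 64 → 81 (perfect squares: 3², 4², 5², …).
Second slot goes 37, 30, 21, 10, -3, -18 → -35 (together with the first slot always sums to 46).
So the next point is {81,-35}.

{81,-35}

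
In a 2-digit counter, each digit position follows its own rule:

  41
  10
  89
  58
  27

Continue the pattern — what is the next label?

96

First digit — −3 each step, mod 10: 4, 1, 8, 5, 2 → 9.
Second digit: 1, 0, 9, 8, 7 → 6 (−1 each step, mod 10).
So the next label is 96.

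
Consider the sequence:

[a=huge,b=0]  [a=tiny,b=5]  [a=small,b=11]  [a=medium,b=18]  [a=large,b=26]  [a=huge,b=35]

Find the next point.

[a=tiny,b=45]

For the a, repeats huge → tiny → small → medium → large: huge, tiny, small, medium, large, huge → tiny.
For the b, differences are 5, 6, 7, … (increasing by 1 each time): 0, 5, 11, 18, 26, 35 → 45.
So the next point is [a=tiny,b=45].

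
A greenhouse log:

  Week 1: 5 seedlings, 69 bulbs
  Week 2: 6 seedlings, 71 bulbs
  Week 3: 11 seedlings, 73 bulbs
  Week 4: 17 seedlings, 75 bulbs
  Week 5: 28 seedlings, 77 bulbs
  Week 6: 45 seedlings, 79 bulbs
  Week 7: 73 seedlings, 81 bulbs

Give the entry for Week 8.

118 seedlings, 83 bulbs

For the seedlings, each term is the sum of the two before it: 5, 6, 11, 17, 28, 45, 73 → 118.
For the bulbs, +2 each step: 69, 71, 73, 75, 77, 79, 81 → 83.
So the next record is 118 seedlings, 83 bulbs.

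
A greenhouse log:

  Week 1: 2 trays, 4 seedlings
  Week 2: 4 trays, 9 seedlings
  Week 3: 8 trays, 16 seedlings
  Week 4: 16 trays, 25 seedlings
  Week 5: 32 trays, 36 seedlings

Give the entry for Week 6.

64 trays, 49 seedlings

Trays: 2, 4, 8, 16, 32 → 64 (×2 each step).
Seedlings: perfect squares: 2², 3², 4², …, so 4, 9, 16, 25, 36 → 49.
So the next line is 64 trays, 49 seedlings.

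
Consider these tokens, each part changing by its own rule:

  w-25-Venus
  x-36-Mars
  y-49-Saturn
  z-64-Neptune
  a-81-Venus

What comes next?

b-100-Mars

Letter goes w, x, y, z, a → b (letters move forward 1 place in the alphabet, wrapping Z→A).
Second component — perfect squares: 5², 6², 7², …: 25, 36, 49, 64, 81 → 100.
Planet goes Venus, Mars, Saturn, Neptune, Venus → Mars (repeats Venus → Mars → Saturn → Neptune).
Combining the parts gives b-100-Mars.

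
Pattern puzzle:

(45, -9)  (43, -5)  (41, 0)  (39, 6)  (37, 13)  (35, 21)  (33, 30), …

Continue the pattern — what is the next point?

First part: 45, 43, 41, 39, 37, 35, 33 → 31 (−2 each step).
For the second part, differences are 4, 5, 6, … (increasing by 1 each time): -9, -5, 0, 6, 13, 21, 30 → 40.
So the next point is (31, 40).

(31, 40)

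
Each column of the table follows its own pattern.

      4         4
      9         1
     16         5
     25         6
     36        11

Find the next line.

49  17

First component: perfect squares: 2², 3², 4², …, so 4, 9, 16, 25, 36 → 49.
For the second component, each term is the sum of the two before it: 4, 1, 5, 6, 11 → 17.
Combining the parts gives 49  17.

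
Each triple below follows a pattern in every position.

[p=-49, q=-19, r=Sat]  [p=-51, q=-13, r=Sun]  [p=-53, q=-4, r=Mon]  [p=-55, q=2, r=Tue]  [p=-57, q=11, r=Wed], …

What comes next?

[p=-59, q=17, r=Thu]

For the p, −2 each step: -49, -51, -53, -55, -57 → -59.
Q: alternating steps +6, +9, +6, +9, …, so -19, -13, -4, 2, 11 → 17.
R — runs through the weekdays Mon→Sun: Sat, Sun, Mon, Tue, Wed → Thu.
Putting it together: [p=-59, q=17, r=Thu].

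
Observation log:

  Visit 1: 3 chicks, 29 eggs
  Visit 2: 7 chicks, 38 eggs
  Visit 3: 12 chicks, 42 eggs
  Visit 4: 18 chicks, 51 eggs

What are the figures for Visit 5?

25 chicks, 55 eggs

Chicks — differences are 4, 5, 6, … (increasing by 1 each time): 3, 7, 12, 18 → 25.
Eggs: alternating steps +9, +4, +9, +4, …; 29, 38, 42, 51 → 55.
So the next line is 25 chicks, 55 eggs.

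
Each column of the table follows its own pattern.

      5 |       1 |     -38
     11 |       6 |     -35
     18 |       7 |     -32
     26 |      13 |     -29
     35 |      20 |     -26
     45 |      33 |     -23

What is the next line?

First component: 5, 11, 18, 26, 35, 45 → 56 (differences are 6, 7, 8, … (increasing by 1 each time)).
For the second component, each term is the sum of the two before it: 1, 6, 7, 13, 20, 33 → 53.
Third component: +3 each step, so -38, -35, -32, -29, -26, -23 → -20.
Putting it together: 56  53  -20.

56  53  -20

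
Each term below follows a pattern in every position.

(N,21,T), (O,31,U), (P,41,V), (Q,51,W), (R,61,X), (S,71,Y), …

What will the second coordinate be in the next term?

81

Second coordinate: +10 each step, so 21, 31, 41, 51, 61, 71 → 81.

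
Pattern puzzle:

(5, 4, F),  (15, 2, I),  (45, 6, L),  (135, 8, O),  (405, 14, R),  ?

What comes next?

First value: ×3 each step; 5, 15, 45, 135, 405 → 1215.
For the second value, each term is the sum of the two before it: 4, 2, 6, 8, 14 → 22.
Letter goes F, I, L, O, R → U (letters move forward 3 places in the alphabet).
Combining the parts gives (1215, 22, U).

(1215, 22, U)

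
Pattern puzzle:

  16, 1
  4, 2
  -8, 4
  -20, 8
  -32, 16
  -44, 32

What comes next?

-56, 64

First slot — −12 each step: 16, 4, -8, -20, -32, -44 → -56.
For the second slot, ×2 each step: 1, 2, 4, 8, 16, 32 → 64.
So the next tuple is -56, 64.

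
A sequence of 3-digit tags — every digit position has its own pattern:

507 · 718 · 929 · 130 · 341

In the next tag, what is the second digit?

5

Second digit: 0, 1, 2, 3, 4 → 5 (+1 each step, mod 10).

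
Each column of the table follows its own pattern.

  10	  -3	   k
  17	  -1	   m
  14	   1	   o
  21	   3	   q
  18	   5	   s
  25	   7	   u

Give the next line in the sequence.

22  9  w

First component: alternating steps +7, −3, +7, −3, …, so 10, 17, 14, 21, 18, 25 → 22.
Second component: +2 each step; -3, -1, 1, 3, 5, 7 → 9.
Letter: letters move forward 2 places in the alphabet, so k, m, o, q, s, u → w.
So the next line is 22  9  w.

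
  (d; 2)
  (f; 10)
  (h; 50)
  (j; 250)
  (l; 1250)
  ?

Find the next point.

(n; 6250)

Letter — letters move forward 2 places in the alphabet: d, f, h, j, l → n.
For the second slot, ×5 each step: 2, 10, 50, 250, 1250 → 6250.
Putting it together: (n; 6250).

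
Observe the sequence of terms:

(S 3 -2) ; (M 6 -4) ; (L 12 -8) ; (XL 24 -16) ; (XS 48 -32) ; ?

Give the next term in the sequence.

(S 96 -64)

Size: runs through clothing sizes XS→XL, so S, M, L, XL, XS → S.
Second component: ×2 each step, so 3, 6, 12, 24, 48 → 96.
Third component goes -2, -4, -8, -16, -32 → -64 (×2 each step).
Putting it together: (S 96 -64).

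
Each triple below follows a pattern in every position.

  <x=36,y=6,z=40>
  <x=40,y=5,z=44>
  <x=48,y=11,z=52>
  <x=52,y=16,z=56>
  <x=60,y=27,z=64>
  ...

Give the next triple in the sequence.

X: alternating steps +4, +8, +4, +8, …, so 36, 40, 48, 52, 60 → 64.
Y goes 6, 5, 11, 16, 27 → 43 (each term is the sum of the two before it).
Z — always 4 more than the x: 40, 44, 52, 56, 64 → 68.
Putting it together: <x=64,y=43,z=68>.

<x=64,y=43,z=68>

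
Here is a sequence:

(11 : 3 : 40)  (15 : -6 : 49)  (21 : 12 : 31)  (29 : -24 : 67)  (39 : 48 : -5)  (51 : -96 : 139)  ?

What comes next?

First value: differences are 4, 6, 8, … (increasing by 2 each time); 11, 15, 21, 29, 39, 51 → 65.
Second value — ×(-2) each step: 3, -6, 12, -24, 48, -96 → 192.
Third value: together with the second value always sums to 43, so 40, 49, 31, 67, -5, 139 → -149.
Combining the parts gives (65 : 192 : -149).

(65 : 192 : -149)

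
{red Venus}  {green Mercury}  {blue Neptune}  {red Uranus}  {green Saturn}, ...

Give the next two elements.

{blue Jupiter}, {red Mars}

Colour: red, green, blue, red, green → blue → red (repeats red → green → blue).
Planet: runs backward through the planets Mercury→Neptune; Venus, Mercury, Neptune, Uranus, Saturn → Jupiter → Mars.
Putting the parts together: {blue Jupiter} and then {red Mars}.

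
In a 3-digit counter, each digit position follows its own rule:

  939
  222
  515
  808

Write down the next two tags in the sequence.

191, 484

First digit: +3 each step, mod 10; 9, 2, 5, 8 → 1 → 4.
For the second digit, −1 each step, mod 10: 3, 2, 1, 0 → 9 → 8.
Third digit: +3 each step, mod 10, so 9, 2, 5, 8 → 1 → 4.
Putting the parts together: 191 and then 484.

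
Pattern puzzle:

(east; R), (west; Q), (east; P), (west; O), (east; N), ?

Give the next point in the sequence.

(west; M)

For the direction, alternates east ↔ west: east, west, east, west, east → west.
For the letter, letters move back 1 place in the alphabet: R, Q, P, O, N → M.
Putting it together: (west; M).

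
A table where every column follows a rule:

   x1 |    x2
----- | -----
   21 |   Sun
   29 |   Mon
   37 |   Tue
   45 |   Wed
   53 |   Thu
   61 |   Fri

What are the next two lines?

Column x1: +8 each step; 21, 29, 37, 45, 53, 61 → 69 → 77.
Column x2 goes Sun, Mon, Tue, Wed, Thu, Fri → Sat → Sun (runs through the weekdays Mon→Sun).
So the next two lines are 69  Sat and 77  Sun.

69  Sat; 77  Sun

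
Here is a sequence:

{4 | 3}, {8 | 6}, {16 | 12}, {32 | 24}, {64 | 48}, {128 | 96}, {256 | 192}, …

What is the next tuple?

{512 | 384}

First part — ×2 each step: 4, 8, 16, 32, 64, 128, 256 → 512.
For the second part, ×2 each step: 3, 6, 12, 24, 48, 96, 192 → 384.
Combining the parts gives {512 | 384}.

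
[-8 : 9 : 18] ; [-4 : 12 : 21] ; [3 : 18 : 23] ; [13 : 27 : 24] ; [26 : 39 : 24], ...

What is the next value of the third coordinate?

Third coordinate goes 18, 21, 23, 24, 24 → 23 (differences are 3, 2, 1, … (decreasing by 1 each time)).

23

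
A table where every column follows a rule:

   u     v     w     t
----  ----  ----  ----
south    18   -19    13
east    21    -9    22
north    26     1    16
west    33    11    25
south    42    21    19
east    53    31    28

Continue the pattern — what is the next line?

north  66  41  22

Column u — repeats south → east → north → west: south, east, north, west, south, east → north.
Column v: differences are 3, 5, 7, … (increasing by 2 each time), so 18, 21, 26, 33, 42, 53 → 66.
Column w goes -19, -9, 1, 11, 21, 31 → 41 (+10 each step).
Column t: 13, 22, 16, 25, 19, 28 → 22 (alternating steps +9, −6, +9, −6, …).
So the next line is north  66  41  22.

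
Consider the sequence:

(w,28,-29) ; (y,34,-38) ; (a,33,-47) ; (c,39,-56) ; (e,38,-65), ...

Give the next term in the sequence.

Letter: letters move forward 2 places in the alphabet, wrapping Z→A; w, y, a, c, e → g.
Second coordinate — alternating steps +6, −1, +6, −1, …: 28, 34, 33, 39, 38 → 44.
For the third coordinate, −9 each step: -29, -38, -47, -56, -65 → -74.
So the next term is (g,44,-74).

(g,44,-74)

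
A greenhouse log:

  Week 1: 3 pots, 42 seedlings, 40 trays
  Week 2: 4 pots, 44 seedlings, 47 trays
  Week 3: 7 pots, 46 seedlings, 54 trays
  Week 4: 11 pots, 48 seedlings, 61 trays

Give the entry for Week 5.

For the pots, each term is the sum of the two before it: 3, 4, 7, 11 → 18.
Seedlings: +2 each step, so 42, 44, 46, 48 → 50.
Trays: +7 each step; 40, 47, 54, 61 → 68.
Combining the parts gives 18 pots, 50 seedlings, 68 trays.

18 pots, 50 seedlings, 68 trays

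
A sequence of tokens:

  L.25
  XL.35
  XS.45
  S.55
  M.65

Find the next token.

For the size, runs through clothing sizes XS→XL: L, XL, XS, S, M → L.
Second component goes 25, 35, 45, 55, 65 → 75 (+10 each step).
Putting it together: L.75.

L.75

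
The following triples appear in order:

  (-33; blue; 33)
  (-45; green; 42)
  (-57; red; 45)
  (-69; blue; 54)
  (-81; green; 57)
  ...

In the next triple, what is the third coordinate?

66

First coordinate: -33, -45, -57, -69, -81 → -93 (−12 each step).
Colour: repeats blue → green → red; blue, green, red, blue, green → red.
Third coordinate — alternating steps +9, +3, +9, +3, …: 33, 42, 45, 54, 57 → 66.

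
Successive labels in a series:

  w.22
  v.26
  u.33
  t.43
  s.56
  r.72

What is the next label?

q.91

Letter: letters move back 1 place in the alphabet, so w, v, u, t, s, r → q.
For the second component, differences are 4, 7, 10, … (increasing by 3 each time): 22, 26, 33, 43, 56, 72 → 91.
Putting it together: q.91.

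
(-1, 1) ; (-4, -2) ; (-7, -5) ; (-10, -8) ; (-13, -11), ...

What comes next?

First value: −3 each step, so -1, -4, -7, -10, -13 → -16.
Second value: 1, -2, -5, -8, -11 → -14 (always 2 more than the first value).
So the next tuple is (-16, -14).

(-16, -14)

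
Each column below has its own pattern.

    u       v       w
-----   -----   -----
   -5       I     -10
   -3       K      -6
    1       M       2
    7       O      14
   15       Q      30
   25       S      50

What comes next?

37  U  74

Column u: differences are 2, 4, 6, … (increasing by 2 each time), so -5, -3, 1, 7, 15, 25 → 37.
Column v — letters move forward 2 places in the alphabet: I, K, M, O, Q, S → U.
Column w: always 2 × the column u, so -10, -6, 2, 14, 30, 50 → 74.
Putting it together: 37  U  74.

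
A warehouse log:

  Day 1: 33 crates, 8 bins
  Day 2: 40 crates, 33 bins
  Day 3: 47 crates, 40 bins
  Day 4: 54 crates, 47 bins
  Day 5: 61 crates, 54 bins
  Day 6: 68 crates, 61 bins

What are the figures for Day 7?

For the crates, +7 each step: 33, 40, 47, 54, 61, 68 → 75.
Bins: always the previous value of the crates; 8, 33, 40, 47, 54, 61 → 68.
Combining the parts gives 75 crates, 68 bins.

75 crates, 68 bins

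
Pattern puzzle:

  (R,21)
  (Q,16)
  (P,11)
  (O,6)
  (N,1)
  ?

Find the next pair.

(M,-4)

Letter: letters move back 1 place in the alphabet; R, Q, P, O, N → M.
Second value: −5 each step, so 21, 16, 11, 6, 1 → -4.
Putting it together: (M,-4).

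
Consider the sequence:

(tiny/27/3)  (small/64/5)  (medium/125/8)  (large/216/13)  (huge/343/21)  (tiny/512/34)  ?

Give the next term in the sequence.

(small/729/55)

Size: tiny, small, medium, large, huge, tiny → small (repeats tiny → small → medium → large → huge).
Second part: perfect cubes: 3³, 4³, 5³, …, so 27, 64, 125, 216, 343, 512 → 729.
For the third part, each term is the sum of the two before it: 3, 5, 8, 13, 21, 34 → 55.
Combining the parts gives (small/729/55).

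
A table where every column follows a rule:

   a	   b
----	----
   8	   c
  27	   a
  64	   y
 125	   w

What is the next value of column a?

216

Column a: 8, 27, 64, 125 → 216 (perfect cubes: 2³, 3³, 4³, …).
Column b: letters move back 2 places in the alphabet, wrapping A→Z, so c, a, y, w → u.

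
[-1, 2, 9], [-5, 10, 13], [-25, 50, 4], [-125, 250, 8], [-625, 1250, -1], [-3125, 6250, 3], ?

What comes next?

First value — ×5 each step: -1, -5, -25, -125, -625, -3125 → -15625.
Second value: ×5 each step, so 2, 10, 50, 250, 1250, 6250 → 31250.
Third value goes 9, 13, 4, 8, -1, 3 → -6 (alternating steps +4, −9, +4, −9, …).
Putting it together: [-15625, 31250, -6].

[-15625, 31250, -6]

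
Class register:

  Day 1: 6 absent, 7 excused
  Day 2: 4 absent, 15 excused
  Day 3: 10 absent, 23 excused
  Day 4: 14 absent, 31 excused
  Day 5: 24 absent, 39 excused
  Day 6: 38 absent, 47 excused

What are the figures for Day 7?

Absent: 6, 4, 10, 14, 24, 38 → 62 (each term is the sum of the two before it).
Excused: +8 each step, so 7, 15, 23, 31, 39, 47 → 55.
Putting it together: 62 absent, 55 excused.

62 absent, 55 excused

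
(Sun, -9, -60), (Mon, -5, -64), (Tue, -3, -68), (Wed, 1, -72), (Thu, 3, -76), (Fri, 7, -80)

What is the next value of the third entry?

-84

Day: Sun, Mon, Tue, Wed, Thu, Fri → Sat (runs through the weekdays Mon→Sun).
Second entry: -9, -5, -3, 1, 3, 7 → 9 (alternating steps +4, +2, +4, +2, …).
For the third entry, −4 each step: -60, -64, -68, -72, -76, -80 → -84.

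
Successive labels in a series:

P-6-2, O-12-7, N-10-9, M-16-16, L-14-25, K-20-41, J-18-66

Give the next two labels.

I-24-107, H-22-173

Letter goes P, O, N, M, L, K, J → I → H (letters move back 1 place in the alphabet).
Second component — alternating steps +6, −2, +6, −2, …: 6, 12, 10, 16, 14, 20, 18 → 24 → 22.
Third component — each term is the sum of the two before it: 2, 7, 9, 16, 25, 41, 66 → 107 → 173.
Putting the parts together: I-24-107 and then H-22-173.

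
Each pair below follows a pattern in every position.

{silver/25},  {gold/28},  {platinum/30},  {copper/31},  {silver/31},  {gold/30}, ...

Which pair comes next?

Metal: repeats silver → gold → platinum → copper; silver, gold, platinum, copper, silver, gold → platinum.
Second value goes 25, 28, 30, 31, 31, 30 → 28 (differences are 3, 2, 1, … (decreasing by 1 each time)).
So the next pair is {platinum/28}.

{platinum/28}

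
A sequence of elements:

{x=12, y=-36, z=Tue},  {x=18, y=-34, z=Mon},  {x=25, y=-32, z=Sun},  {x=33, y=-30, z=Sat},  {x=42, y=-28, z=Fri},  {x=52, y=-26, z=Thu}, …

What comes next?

X: differences are 6, 7, 8, … (increasing by 1 each time); 12, 18, 25, 33, 42, 52 → 63.
Y: -36, -34, -32, -30, -28, -26 → -24 (+2 each step).
Z: runs backward through the weekdays Mon→Sun; Tue, Mon, Sun, Sat, Fri, Thu → Wed.
Combining the parts gives {x=63, y=-24, z=Wed}.

{x=63, y=-24, z=Wed}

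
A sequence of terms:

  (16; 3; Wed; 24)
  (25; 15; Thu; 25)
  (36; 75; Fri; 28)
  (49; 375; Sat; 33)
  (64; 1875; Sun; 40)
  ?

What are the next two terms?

First entry: perfect squares: 4², 5², 6², …; 16, 25, 36, 49, 64 → 81 → 100.
Second entry goes 3, 15, 75, 375, 1875 → 9375 → 46875 (×5 each step).
Day goes Wed, Thu, Fri, Sat, Sun → Mon → Tue (runs through the weekdays Mon→Sun).
Fourth entry: 24, 25, 28, 33, 40 → 49 → 60 (differences are 1, 3, 5, … (increasing by 2 each time)).
So the next two terms are (81; 9375; Mon; 49) and (100; 46875; Tue; 60).

(81; 9375; Mon; 49), (100; 46875; Tue; 60)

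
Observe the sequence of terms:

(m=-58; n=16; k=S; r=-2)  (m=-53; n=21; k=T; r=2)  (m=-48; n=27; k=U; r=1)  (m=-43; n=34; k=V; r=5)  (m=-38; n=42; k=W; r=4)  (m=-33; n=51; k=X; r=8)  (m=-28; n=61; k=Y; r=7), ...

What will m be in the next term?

-23

For the m, +5 each step: -58, -53, -48, -43, -38, -33, -28 → -23.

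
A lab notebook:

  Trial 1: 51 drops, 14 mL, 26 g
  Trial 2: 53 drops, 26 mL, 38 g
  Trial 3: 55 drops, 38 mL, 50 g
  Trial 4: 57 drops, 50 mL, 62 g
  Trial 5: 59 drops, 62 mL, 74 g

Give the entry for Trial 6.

Drops: +2 each step, so 51, 53, 55, 57, 59 → 61.
ML goes 14, 26, 38, 50, 62 → 74 (+12 each step).
G — always 12 more than the mL: 26, 38, 50, 62, 74 → 86.
Putting it together: 61 drops, 74 mL, 86 g.

61 drops, 74 mL, 86 g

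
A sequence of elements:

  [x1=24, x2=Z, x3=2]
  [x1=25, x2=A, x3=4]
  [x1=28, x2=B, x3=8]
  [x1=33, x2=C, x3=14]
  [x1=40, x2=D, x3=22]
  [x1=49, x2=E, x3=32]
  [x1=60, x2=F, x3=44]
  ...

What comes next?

X1: differences are 1, 3, 5, … (increasing by 2 each time), so 24, 25, 28, 33, 40, 49, 60 → 73.
X2 goes Z, A, B, C, D, E, F → G (letters move forward 1 place in the alphabet, wrapping Z→A).
For the x3, differences are 2, 4, 6, … (increasing by 2 each time): 2, 4, 8, 14, 22, 32, 44 → 58.
So the next element is [x1=73, x2=G, x3=58].

[x1=73, x2=G, x3=58]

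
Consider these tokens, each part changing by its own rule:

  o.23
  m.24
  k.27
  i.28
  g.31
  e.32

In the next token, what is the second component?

35

Second component: 23, 24, 27, 28, 31, 32 → 35 (alternating steps +1, +3, +1, +3, …).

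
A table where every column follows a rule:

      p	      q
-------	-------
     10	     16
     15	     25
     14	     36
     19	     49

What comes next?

18  64

Column p goes 10, 15, 14, 19 → 18 (alternating steps +5, −1, +5, −1, …).
Column q goes 16, 25, 36, 49 → 64 (perfect squares: 4², 5², 6², …).
Combining the parts gives 18  64.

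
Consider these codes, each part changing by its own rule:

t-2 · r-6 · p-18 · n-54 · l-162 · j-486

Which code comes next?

h-1458

Letter goes t, r, p, n, l, j → h (letters move back 2 places in the alphabet).
Second component: ×3 each step; 2, 6, 18, 54, 162, 486 → 1458.
Combining the parts gives h-1458.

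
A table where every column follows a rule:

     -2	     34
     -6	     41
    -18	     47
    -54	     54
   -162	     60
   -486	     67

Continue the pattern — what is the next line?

-1458  73

First component: ×3 each step, so -2, -6, -18, -54, -162, -486 → -1458.
Second component: 34, 41, 47, 54, 60, 67 → 73 (alternating steps +7, +6, +7, +6, …).
Putting it together: -1458  73.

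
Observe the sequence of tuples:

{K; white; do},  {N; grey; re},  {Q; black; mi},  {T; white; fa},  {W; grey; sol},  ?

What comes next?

{Z; black; la}

Letter goes K, N, Q, T, W → Z (letters move forward 3 places in the alphabet).
Shade: white, grey, black, white, grey → black (repeats white → grey → black).
Note goes do, re, mi, fa, sol → la (runs through the solfège scale do→ti).
Combining the parts gives {Z; black; la}.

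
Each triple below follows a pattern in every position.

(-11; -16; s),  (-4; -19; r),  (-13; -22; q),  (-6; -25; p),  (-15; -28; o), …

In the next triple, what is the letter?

n

For the first entry, alternating steps +7, −9, +7, −9, …: -11, -4, -13, -6, -15 → -8.
Second entry: -16, -19, -22, -25, -28 → -31 (−3 each step).
Letter — letters move back 1 place in the alphabet: s, r, q, p, o → n.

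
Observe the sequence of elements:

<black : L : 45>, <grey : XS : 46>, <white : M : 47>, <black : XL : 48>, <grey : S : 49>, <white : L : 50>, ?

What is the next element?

Shade: black, grey, white, black, grey, white → black (repeats black → grey → white).
Size: repeats L → XS → M → XL → S; L, XS, M, XL, S, L → XS.
Third coordinate — +1 each step: 45, 46, 47, 48, 49, 50 → 51.
Combining the parts gives <black : XS : 51>.

<black : XS : 51>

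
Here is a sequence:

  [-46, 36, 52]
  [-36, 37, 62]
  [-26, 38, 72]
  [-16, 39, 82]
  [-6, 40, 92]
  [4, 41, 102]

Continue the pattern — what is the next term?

First entry: +10 each step, so -46, -36, -26, -16, -6, 4 → 14.
For the second entry, +1 each step: 36, 37, 38, 39, 40, 41 → 42.
Third entry goes 52, 62, 72, 82, 92, 102 → 112 (+10 each step).
So the next term is [14, 42, 112].

[14, 42, 112]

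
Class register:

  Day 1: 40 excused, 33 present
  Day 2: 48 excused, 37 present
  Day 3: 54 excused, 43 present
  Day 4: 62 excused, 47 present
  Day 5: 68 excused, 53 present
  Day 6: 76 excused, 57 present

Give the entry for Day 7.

82 excused, 63 present

Excused goes 40, 48, 54, 62, 68, 76 → 82 (alternating steps +8, +6, +8, +6, …).
Present: 33, 37, 43, 47, 53, 57 → 63 (alternating steps +4, +6, +4, +6, …).
So the next row is 82 excused, 63 present.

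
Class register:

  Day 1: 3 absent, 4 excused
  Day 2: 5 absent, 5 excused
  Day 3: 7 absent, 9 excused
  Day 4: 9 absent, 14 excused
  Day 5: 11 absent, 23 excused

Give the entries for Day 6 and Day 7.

Absent: 3, 5, 7, 9, 11 → 13 → 15 (+2 each step).
Excused: 4, 5, 9, 14, 23 → 37 → 60 (each term is the sum of the two before it).
So the next two records are 13 absent, 37 excused and 15 absent, 60 excused.

13 absent, 37 excused; 15 absent, 60 excused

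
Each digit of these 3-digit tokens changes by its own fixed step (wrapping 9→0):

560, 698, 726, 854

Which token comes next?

First digit goes 5, 6, 7, 8 → 9 (+1 each step, mod 10).
Second digit — +3 each step, mod 10: 6, 9, 2, 5 → 8.
Third digit goes 0, 8, 6, 4 → 2 (−2 each step, mod 10).
Combining the parts gives 982.

982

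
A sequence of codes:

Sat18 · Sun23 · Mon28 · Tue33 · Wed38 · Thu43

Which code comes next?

Fri48

Day: Sat, Sun, Mon, Tue, Wed, Thu → Fri (runs through the weekdays Mon→Sun).
Second component goes 18, 23, 28, 33, 38, 43 → 48 (+5 each step).
Combining the parts gives Fri48.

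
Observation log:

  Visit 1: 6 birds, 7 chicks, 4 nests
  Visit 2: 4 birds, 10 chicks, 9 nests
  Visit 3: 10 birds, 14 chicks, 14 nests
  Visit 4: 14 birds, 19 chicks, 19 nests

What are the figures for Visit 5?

Birds: each term is the sum of the two before it; 6, 4, 10, 14 → 24.
Chicks — differences are 3, 4, 5, … (increasing by 1 each time): 7, 10, 14, 19 → 25.
Nests goes 4, 9, 14, 19 → 24 (+5 each step).
So the next record is 24 birds, 25 chicks, 24 nests.

24 birds, 25 chicks, 24 nests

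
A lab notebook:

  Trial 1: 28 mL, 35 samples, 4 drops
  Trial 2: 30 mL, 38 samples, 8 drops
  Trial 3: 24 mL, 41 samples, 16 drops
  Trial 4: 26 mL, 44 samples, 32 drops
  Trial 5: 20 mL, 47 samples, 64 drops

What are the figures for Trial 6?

ML goes 28, 30, 24, 26, 20 → 22 (alternating steps +2, −6, +2, −6, …).
Samples: +3 each step; 35, 38, 41, 44, 47 → 50.
Drops: ×2 each step; 4, 8, 16, 32, 64 → 128.
So the next record is 22 mL, 50 samples, 128 drops.

22 mL, 50 samples, 128 drops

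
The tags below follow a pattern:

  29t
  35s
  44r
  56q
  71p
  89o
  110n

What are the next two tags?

For the first component, differences are 6, 9, 12, … (increasing by 3 each time): 29, 35, 44, 56, 71, 89, 110 → 134 → 161.
For the letter, letters move back 1 place in the alphabet: t, s, r, q, p, o, n → m → l.
So the next two tags are 134m and 161l.

134m then 161l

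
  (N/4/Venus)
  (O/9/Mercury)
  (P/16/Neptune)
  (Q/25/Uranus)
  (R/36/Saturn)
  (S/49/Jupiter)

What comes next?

(T/64/Mars)

Letter: N, O, P, Q, R, S → T (letters move forward 1 place in the alphabet).
For the second component, perfect squares: 2², 3², 4², …: 4, 9, 16, 25, 36, 49 → 64.
Planet goes Venus, Mercury, Neptune, Uranus, Saturn, Jupiter → Mars (runs backward through the planets Mercury→Neptune).
Putting it together: (T/64/Mars).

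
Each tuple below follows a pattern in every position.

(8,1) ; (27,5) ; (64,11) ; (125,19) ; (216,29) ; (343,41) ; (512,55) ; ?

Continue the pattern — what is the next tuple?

First slot — perfect cubes: 2³, 3³, 4³, …: 8, 27, 64, 125, 216, 343, 512 → 729.
Second slot: differences are 4, 6, 8, … (increasing by 2 each time); 1, 5, 11, 19, 29, 41, 55 → 71.
Putting it together: (729,71).

(729,71)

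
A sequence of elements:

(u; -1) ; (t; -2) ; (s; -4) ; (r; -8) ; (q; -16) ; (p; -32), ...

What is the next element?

(o; -64)

Letter goes u, t, s, r, q, p → o (letters move back 1 place in the alphabet).
Second component: ×2 each step, so -1, -2, -4, -8, -16, -32 → -64.
Combining the parts gives (o; -64).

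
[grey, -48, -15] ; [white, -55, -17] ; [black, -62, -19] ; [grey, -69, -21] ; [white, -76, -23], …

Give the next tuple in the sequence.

[black, -83, -25]

Shade: repeats grey → white → black, so grey, white, black, grey, white → black.
Second coordinate: -48, -55, -62, -69, -76 → -83 (−7 each step).
Third coordinate: −2 each step; -15, -17, -19, -21, -23 → -25.
Combining the parts gives [black, -83, -25].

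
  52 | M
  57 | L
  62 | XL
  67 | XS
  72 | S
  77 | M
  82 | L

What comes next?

For the first coordinate, +5 each step: 52, 57, 62, 67, 72, 77, 82 → 87.
Size: M, L, XL, XS, S, M, L → XL (repeats M → L → XL → XS → S).
Putting it together: 87 | XL.

87 | XL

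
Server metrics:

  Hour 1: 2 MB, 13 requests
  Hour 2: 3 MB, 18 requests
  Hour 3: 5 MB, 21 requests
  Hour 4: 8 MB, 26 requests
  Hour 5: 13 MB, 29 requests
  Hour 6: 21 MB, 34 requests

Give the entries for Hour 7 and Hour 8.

MB goes 2, 3, 5, 8, 13, 21 → 34 → 55 (each term is the sum of the two before it).
Requests: 13, 18, 21, 26, 29, 34 → 37 → 42 (alternating steps +5, +3, +5, +3, …).
Putting the parts together: 34 MB, 37 requests and then 55 MB, 42 requests.

34 MB, 37 requests; 55 MB, 42 requests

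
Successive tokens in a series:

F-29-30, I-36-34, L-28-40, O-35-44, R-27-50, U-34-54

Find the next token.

X-26-60

Letter — letters move forward 3 places in the alphabet: F, I, L, O, R, U → X.
Second component: 29, 36, 28, 35, 27, 34 → 26 (alternating steps +7, −8, +7, −8, …).
Third component: alternating steps +4, +6, +4, +6, …; 30, 34, 40, 44, 50, 54 → 60.
Combining the parts gives X-26-60.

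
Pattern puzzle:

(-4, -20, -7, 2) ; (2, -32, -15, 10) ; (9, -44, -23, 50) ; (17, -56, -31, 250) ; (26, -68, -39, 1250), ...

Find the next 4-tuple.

(36, -80, -47, 6250)

First slot: differences are 6, 7, 8, … (increasing by 1 each time), so -4, 2, 9, 17, 26 → 36.
Second slot — −12 each step: -20, -32, -44, -56, -68 → -80.
Third slot: -7, -15, -23, -31, -39 → -47 (−8 each step).
For the fourth slot, ×5 each step: 2, 10, 50, 250, 1250 → 6250.
So the next 4-tuple is (36, -80, -47, 6250).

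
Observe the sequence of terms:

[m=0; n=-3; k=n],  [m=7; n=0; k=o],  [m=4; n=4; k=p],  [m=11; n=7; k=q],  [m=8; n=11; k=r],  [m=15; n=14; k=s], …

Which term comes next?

[m=12; n=18; k=t]

M — alternating steps +7, −3, +7, −3, …: 0, 7, 4, 11, 8, 15 → 12.
For the n, alternating steps +3, +4, +3, +4, …: -3, 0, 4, 7, 11, 14 → 18.
K: n, o, p, q, r, s → t (letters move forward 1 place in the alphabet).
Combining the parts gives [m=12; n=18; k=t].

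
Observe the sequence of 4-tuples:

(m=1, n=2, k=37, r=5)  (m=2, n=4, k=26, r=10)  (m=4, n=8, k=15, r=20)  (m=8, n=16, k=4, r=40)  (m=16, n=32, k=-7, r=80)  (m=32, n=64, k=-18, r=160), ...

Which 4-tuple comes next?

M — ×2 each step: 1, 2, 4, 8, 16, 32 → 64.
For the n, ×2 each step: 2, 4, 8, 16, 32, 64 → 128.
K: −11 each step; 37, 26, 15, 4, -7, -18 → -29.
For the r, ×2 each step: 5, 10, 20, 40, 80, 160 → 320.
Putting it together: (m=64, n=128, k=-29, r=320).

(m=64, n=128, k=-29, r=320)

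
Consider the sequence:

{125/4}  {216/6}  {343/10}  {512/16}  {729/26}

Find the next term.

{1000/42}

First part — perfect cubes: 5³, 6³, 7³, …: 125, 216, 343, 512, 729 → 1000.
Second part: each term is the sum of the two before it, so 4, 6, 10, 16, 26 → 42.
So the next term is {1000/42}.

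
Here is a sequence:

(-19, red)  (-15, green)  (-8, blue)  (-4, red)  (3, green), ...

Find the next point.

(7, blue)

First part: alternating steps +4, +7, +4, +7, …, so -19, -15, -8, -4, 3 → 7.
Colour: repeats red → green → blue; red, green, blue, red, green → blue.
Combining the parts gives (7, blue).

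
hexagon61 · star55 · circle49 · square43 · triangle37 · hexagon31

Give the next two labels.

Shape: hexagon, star, circle, square, triangle, hexagon → star → circle (repeats hexagon → star → circle → square → triangle).
For the second component, −6 each step: 61, 55, 49, 43, 37, 31 → 25 → 19.
Putting the parts together: star25 and then circle19.

star25, circle19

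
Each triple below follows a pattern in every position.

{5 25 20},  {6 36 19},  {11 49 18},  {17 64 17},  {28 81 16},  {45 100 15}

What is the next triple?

For the first entry, each term is the sum of the two before it: 5, 6, 11, 17, 28, 45 → 73.
Second entry: perfect squares: 5², 6², 7², …; 25, 36, 49, 64, 81, 100 → 121.
Third entry goes 20, 19, 18, 17, 16, 15 → 14 (−1 each step).
So the next triple is {73 121 14}.

{73 121 14}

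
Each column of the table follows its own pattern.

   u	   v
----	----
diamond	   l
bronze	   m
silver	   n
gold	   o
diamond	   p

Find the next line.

Column u: repeats diamond → bronze → silver → gold, so diamond, bronze, silver, gold, diamond → bronze.
For the column v, letters move forward 1 place in the alphabet: l, m, n, o, p → q.
So the next line is bronze  q.

bronze  q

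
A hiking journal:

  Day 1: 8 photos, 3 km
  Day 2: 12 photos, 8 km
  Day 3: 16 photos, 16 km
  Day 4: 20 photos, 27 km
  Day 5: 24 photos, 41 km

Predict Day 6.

Photos: +4 each step, so 8, 12, 16, 20, 24 → 28.
Km goes 3, 8, 16, 27, 41 → 58 (differences are 5, 8, 11, … (increasing by 3 each time)).
So the next record is 28 photos, 58 km.

28 photos, 58 km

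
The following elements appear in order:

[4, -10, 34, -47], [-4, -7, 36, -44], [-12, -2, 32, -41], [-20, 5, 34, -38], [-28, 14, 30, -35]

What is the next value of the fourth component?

-32

For the first component, −8 each step: 4, -4, -12, -20, -28 → -36.
Second component: differences are 3, 5, 7, … (increasing by 2 each time); -10, -7, -2, 5, 14 → 25.
Third component goes 34, 36, 32, 34, 30 → 32 (alternating steps +2, −4, +2, −4, …).
Fourth component goes -47, -44, -41, -38, -35 → -32 (+3 each step).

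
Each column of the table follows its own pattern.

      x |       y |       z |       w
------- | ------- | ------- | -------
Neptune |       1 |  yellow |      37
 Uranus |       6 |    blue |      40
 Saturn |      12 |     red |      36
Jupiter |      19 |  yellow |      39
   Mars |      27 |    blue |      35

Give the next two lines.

Earth  36  red  38; Venus  46  yellow  34

Column x: runs backward through the planets Mercury→Neptune; Neptune, Uranus, Saturn, Jupiter, Mars → Earth → Venus.
Column y goes 1, 6, 12, 19, 27 → 36 → 46 (differences are 5, 6, 7, … (increasing by 1 each time)).
Column z: yellow, blue, red, yellow, blue → red → yellow (repeats yellow → blue → red).
Column w: 37, 40, 36, 39, 35 → 38 → 34 (alternating steps +3, −4, +3, −4, …).
So the next two lines are Earth  36  red  38 and Venus  46  yellow  34.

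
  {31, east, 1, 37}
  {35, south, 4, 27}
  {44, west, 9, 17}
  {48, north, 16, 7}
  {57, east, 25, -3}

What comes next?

First component: 31, 35, 44, 48, 57 → 61 (alternating steps +4, +9, +4, +9, …).
For the direction, repeats east → south → west → north: east, south, west, north, east → south.
Third component: perfect squares: 1², 2², 3², …, so 1, 4, 9, 16, 25 → 36.
Fourth component goes 37, 27, 17, 7, -3 → -13 (−10 each step).
Putting it together: {61, south, 36, -13}.

{61, south, 36, -13}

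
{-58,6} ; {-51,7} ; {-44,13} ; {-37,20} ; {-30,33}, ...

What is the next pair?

First part goes -58, -51, -44, -37, -30 → -23 (+7 each step).
For the second part, each term is the sum of the two before it: 6, 7, 13, 20, 33 → 53.
So the next pair is {-23,53}.

{-23,53}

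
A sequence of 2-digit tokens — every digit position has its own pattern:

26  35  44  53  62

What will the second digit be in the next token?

1

Second digit: −1 each step, mod 10; 6, 5, 4, 3, 2 → 1.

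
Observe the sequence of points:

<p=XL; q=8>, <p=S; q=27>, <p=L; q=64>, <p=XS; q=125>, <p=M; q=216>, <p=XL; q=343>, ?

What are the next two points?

<p=S; q=512>, <p=L; q=729>

P — repeats XL → S → L → XS → M: XL, S, L, XS, M, XL → S → L.
Q — perfect cubes: 2³, 3³, 4³, …: 8, 27, 64, 125, 216, 343 → 512 → 729.
Putting the parts together: <p=S; q=512> and then <p=L; q=729>.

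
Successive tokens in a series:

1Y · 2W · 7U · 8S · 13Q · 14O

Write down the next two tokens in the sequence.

19M then 20K

First component: alternating steps +1, +5, +1, +5, …; 1, 2, 7, 8, 13, 14 → 19 → 20.
For the letter, letters move back 2 places in the alphabet: Y, W, U, S, Q, O → M → K.
So the next two tokens are 19M and 20K.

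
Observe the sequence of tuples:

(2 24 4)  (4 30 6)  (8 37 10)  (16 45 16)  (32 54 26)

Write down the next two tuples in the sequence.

First part — ×2 each step: 2, 4, 8, 16, 32 → 64 → 128.
Second part: differences are 6, 7, 8, … (increasing by 1 each time), so 24, 30, 37, 45, 54 → 64 → 75.
Third part — each term is the sum of the two before it: 4, 6, 10, 16, 26 → 42 → 68.
So the next two tuples are (64 64 42) and (128 75 68).

(64 64 42), (128 75 68)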